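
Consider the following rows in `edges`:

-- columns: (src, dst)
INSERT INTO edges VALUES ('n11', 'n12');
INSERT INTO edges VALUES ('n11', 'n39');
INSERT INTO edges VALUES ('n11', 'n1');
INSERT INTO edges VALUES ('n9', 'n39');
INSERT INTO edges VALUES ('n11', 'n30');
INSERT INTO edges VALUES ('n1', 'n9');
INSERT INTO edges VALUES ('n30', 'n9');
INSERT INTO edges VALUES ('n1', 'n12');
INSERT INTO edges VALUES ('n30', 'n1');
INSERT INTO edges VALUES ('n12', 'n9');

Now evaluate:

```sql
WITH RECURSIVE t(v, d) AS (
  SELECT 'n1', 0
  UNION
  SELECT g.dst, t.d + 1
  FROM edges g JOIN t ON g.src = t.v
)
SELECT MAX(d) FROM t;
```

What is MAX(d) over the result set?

Base: (n1, d=0).
Iteration 1: edges from {n1} -> (n12, d=1), (n9, d=1).
Iteration 2: edges from {n12,n9} -> (n39, d=2), (n9, d=2).
Iteration 3: edges from {n39,n9} -> (n39, d=3).
Iteration 4: no outgoing edges from {n39}; recursion stops.
d values: 0, 1, 1, 2, 2, 3; the maximum is 3.

3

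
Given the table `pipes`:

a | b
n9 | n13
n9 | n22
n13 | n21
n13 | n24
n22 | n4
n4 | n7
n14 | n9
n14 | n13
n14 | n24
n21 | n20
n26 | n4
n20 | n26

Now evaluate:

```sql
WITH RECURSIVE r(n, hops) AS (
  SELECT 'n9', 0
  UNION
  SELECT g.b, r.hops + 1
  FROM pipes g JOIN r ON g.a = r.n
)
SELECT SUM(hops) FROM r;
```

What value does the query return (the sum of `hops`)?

29

Base: (n9, hops=0).
Iteration 1: edges from {n9} -> (n13, hops=1), (n22, hops=1).
Iteration 2: edges from {n13,n22} -> (n21, hops=2), (n24, hops=2), (n4, hops=2).
Iteration 3: edges from {n21,n24,n4} -> (n20, hops=3), (n7, hops=3).
Iteration 4: edges from {n20,n7} -> (n26, hops=4).
Iteration 5: edges from {n26} -> (n4, hops=5).
Iteration 6: edges from {n4} -> (n7, hops=6).
Iteration 7: no outgoing edges from {n7}; recursion stops.
SUM(hops) = 0 + 1 + 1 + 2 + 2 + 2 + 3 + 3 + 4 + 5 + 6 = 29.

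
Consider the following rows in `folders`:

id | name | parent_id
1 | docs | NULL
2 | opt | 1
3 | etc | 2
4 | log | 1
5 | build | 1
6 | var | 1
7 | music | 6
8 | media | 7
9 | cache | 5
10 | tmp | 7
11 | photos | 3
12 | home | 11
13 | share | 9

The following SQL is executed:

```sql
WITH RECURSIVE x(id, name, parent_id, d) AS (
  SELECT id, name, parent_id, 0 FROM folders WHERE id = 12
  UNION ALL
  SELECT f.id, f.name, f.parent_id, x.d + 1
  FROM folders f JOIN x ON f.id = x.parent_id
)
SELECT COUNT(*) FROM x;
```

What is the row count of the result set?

5

Base: id=12 (home), parent_id=11, d 0.
Iteration 1: join on id=11 -> photos (id 11, parent_id=3, d 1).
Iteration 2: join on id=3 -> etc (id 3, parent_id=2, d 2).
Iteration 3: join on id=2 -> opt (id 2, parent_id=1, d 3).
Iteration 4: join on id=1 -> docs (id 1, parent_id=NULL, d 4).
Iteration 5: parent_id is NULL; no match; recursion stops.
Total rows emitted: 5.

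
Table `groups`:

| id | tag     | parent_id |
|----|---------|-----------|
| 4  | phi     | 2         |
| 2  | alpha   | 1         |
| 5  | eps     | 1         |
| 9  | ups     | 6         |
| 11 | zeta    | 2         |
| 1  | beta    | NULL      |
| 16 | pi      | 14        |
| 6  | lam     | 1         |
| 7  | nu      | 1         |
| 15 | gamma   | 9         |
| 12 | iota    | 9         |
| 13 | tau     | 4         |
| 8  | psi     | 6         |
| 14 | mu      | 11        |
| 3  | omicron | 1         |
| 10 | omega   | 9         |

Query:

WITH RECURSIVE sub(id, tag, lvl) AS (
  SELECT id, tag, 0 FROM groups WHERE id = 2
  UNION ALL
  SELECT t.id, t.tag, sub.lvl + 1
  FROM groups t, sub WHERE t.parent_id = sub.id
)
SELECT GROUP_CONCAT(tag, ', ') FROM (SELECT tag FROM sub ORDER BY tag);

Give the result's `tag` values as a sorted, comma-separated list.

Base: id=2 (alpha) at lvl 0.
Iteration 1: rows with parent_id in {2} -> phi (id 4, lvl 1), zeta (id 11, lvl 1).
Iteration 2: rows with parent_id in {4,11} -> tau (id 13, lvl 2), mu (id 14, lvl 2).
Iteration 3: rows with parent_id in {13,14} -> pi (id 16, lvl 3).
Iteration 4: no rows with parent_id in {16}; recursion stops.

alpha, mu, phi, pi, tau, zeta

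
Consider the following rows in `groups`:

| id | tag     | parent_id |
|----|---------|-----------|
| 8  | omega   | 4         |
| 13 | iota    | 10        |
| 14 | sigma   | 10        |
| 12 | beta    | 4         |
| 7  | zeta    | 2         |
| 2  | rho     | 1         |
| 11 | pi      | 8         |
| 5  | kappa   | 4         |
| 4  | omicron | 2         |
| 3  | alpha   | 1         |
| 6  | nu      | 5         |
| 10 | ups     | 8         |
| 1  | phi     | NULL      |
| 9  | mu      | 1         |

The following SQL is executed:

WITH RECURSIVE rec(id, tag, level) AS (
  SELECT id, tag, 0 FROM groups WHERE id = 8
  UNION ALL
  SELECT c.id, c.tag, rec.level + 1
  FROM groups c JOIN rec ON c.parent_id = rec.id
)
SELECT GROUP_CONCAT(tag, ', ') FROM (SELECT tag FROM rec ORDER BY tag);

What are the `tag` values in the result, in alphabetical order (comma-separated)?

Base: id=8 (omega) at level 0.
Iteration 1: rows with parent_id in {8} -> ups (id 10, level 1), pi (id 11, level 1).
Iteration 2: rows with parent_id in {10,11} -> iota (id 13, level 2), sigma (id 14, level 2).
Iteration 3: no rows with parent_id in {13,14}; recursion stops.

iota, omega, pi, sigma, ups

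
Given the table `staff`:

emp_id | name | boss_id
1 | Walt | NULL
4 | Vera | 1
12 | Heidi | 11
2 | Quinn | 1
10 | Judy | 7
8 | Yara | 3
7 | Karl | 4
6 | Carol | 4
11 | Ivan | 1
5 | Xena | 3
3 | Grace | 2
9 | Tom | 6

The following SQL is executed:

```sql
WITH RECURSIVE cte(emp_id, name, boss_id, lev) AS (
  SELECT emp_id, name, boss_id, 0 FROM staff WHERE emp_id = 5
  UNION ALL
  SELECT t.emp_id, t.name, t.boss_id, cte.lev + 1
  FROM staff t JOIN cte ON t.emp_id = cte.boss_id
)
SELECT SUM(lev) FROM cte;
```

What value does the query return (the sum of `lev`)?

6

Base: emp_id=5 (Xena), boss_id=3, lev 0.
Iteration 1: join on emp_id=3 -> Grace (id 3, boss_id=2, lev 1).
Iteration 2: join on emp_id=2 -> Quinn (id 2, boss_id=1, lev 2).
Iteration 3: join on emp_id=1 -> Walt (id 1, boss_id=NULL, lev 3).
Iteration 4: boss_id is NULL; no match; recursion stops.
SUM(lev) = 0 + 1 + 2 + 3 = 6.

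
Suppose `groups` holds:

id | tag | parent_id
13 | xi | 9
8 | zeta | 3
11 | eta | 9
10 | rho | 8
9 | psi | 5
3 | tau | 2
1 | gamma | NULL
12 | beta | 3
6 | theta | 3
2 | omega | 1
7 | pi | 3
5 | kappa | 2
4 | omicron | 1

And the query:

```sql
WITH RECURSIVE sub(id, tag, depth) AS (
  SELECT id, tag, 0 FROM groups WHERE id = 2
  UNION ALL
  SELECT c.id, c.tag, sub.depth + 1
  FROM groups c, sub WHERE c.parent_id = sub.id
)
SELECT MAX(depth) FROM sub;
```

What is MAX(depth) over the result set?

3

Base: id=2 (omega) at depth 0.
Iteration 1: rows with parent_id in {2} -> tau (id 3, depth 1), kappa (id 5, depth 1).
Iteration 2: rows with parent_id in {3,5} -> theta (id 6, depth 2), pi (id 7, depth 2), zeta (id 8, depth 2), psi (id 9, depth 2), beta (id 12, depth 2).
Iteration 3: rows with parent_id in {6,7,8,9,12} -> rho (id 10, depth 3), eta (id 11, depth 3), xi (id 13, depth 3).
Iteration 4: no rows with parent_id in {10,11,13}; recursion stops.
depth values: 0, 1, 1, 2, 2, 2, 2, 2, 3, 3, 3; the maximum is 3.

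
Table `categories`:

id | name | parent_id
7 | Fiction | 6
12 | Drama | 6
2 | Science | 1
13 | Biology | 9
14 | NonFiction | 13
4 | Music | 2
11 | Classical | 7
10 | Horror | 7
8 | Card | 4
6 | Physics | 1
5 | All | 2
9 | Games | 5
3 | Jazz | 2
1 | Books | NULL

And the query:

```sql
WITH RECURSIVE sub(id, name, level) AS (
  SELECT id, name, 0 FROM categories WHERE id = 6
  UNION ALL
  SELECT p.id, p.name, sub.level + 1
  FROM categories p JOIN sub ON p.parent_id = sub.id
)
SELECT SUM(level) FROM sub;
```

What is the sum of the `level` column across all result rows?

6

Base: id=6 (Physics) at level 0.
Iteration 1: rows with parent_id in {6} -> Fiction (id 7, level 1), Drama (id 12, level 1).
Iteration 2: rows with parent_id in {7,12} -> Horror (id 10, level 2), Classical (id 11, level 2).
Iteration 3: no rows with parent_id in {10,11}; recursion stops.
SUM(level) = 0 + 1 + 1 + 2 + 2 = 6.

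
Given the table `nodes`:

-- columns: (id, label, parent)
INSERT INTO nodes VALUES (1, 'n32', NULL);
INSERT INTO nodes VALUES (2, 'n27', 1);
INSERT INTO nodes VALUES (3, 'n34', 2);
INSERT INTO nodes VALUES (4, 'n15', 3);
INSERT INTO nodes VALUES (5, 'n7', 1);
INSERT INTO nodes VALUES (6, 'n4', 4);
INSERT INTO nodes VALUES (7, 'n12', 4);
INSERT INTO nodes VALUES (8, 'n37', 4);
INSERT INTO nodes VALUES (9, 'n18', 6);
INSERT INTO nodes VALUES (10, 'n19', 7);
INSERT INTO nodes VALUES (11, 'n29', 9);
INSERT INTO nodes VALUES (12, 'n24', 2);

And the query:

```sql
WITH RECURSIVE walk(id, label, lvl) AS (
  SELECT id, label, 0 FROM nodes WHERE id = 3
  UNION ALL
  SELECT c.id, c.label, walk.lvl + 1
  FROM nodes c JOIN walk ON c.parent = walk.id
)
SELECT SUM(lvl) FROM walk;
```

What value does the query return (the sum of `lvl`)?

17

Base: id=3 (n34) at lvl 0.
Iteration 1: rows with parent in {3} -> n15 (id 4, lvl 1).
Iteration 2: rows with parent in {4} -> n4 (id 6, lvl 2), n12 (id 7, lvl 2), n37 (id 8, lvl 2).
Iteration 3: rows with parent in {6,7,8} -> n18 (id 9, lvl 3), n19 (id 10, lvl 3).
Iteration 4: rows with parent in {9,10} -> n29 (id 11, lvl 4).
Iteration 5: no rows with parent in {11}; recursion stops.
SUM(lvl) = 0 + 1 + 2 + 2 + 2 + 3 + 3 + 4 = 17.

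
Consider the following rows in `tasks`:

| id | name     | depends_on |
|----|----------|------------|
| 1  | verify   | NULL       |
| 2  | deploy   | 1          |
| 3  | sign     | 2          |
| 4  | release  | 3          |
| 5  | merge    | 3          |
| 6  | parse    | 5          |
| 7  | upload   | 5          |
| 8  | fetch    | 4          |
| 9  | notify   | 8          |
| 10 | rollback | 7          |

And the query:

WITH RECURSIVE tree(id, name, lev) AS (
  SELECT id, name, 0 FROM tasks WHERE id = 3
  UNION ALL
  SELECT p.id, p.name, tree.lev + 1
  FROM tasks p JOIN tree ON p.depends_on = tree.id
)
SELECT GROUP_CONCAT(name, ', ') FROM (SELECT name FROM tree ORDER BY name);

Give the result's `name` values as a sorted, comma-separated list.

fetch, merge, notify, parse, release, rollback, sign, upload

Base: id=3 (sign) at lev 0.
Iteration 1: rows with depends_on in {3} -> release (id 4, lev 1), merge (id 5, lev 1).
Iteration 2: rows with depends_on in {4,5} -> parse (id 6, lev 2), upload (id 7, lev 2), fetch (id 8, lev 2).
Iteration 3: rows with depends_on in {6,7,8} -> notify (id 9, lev 3), rollback (id 10, lev 3).
Iteration 4: no rows with depends_on in {9,10}; recursion stops.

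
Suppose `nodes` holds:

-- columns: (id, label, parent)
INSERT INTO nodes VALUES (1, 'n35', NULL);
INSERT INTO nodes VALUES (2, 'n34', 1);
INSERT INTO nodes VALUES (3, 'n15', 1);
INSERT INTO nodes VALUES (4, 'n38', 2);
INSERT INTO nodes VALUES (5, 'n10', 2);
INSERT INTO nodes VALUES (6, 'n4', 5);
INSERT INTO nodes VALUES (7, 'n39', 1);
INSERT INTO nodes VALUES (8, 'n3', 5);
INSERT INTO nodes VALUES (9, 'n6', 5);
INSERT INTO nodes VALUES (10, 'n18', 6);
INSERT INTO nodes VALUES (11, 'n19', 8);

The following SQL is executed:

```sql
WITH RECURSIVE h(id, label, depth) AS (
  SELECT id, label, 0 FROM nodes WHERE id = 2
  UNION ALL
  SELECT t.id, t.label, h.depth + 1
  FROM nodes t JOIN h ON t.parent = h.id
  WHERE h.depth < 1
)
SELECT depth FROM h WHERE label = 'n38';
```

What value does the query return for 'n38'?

Base: id=2 (n34) at depth 0.
Iteration 1: rows with parent in {2} -> n38 (id 4, depth 1), n10 (id 5, depth 1).
Iteration 2: depth < 1 fails for all current rows; recursion stops.

1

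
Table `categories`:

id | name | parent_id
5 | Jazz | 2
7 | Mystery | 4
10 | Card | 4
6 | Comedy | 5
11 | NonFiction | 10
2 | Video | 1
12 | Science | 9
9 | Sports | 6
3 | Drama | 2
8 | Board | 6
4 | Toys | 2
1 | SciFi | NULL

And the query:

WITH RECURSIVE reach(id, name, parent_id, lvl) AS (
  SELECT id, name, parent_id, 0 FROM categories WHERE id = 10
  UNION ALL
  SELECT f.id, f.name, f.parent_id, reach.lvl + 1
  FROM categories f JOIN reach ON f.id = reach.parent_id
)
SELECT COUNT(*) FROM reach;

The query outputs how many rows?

4

Base: id=10 (Card), parent_id=4, lvl 0.
Iteration 1: join on id=4 -> Toys (id 4, parent_id=2, lvl 1).
Iteration 2: join on id=2 -> Video (id 2, parent_id=1, lvl 2).
Iteration 3: join on id=1 -> SciFi (id 1, parent_id=NULL, lvl 3).
Iteration 4: parent_id is NULL; no match; recursion stops.
Total rows emitted: 4.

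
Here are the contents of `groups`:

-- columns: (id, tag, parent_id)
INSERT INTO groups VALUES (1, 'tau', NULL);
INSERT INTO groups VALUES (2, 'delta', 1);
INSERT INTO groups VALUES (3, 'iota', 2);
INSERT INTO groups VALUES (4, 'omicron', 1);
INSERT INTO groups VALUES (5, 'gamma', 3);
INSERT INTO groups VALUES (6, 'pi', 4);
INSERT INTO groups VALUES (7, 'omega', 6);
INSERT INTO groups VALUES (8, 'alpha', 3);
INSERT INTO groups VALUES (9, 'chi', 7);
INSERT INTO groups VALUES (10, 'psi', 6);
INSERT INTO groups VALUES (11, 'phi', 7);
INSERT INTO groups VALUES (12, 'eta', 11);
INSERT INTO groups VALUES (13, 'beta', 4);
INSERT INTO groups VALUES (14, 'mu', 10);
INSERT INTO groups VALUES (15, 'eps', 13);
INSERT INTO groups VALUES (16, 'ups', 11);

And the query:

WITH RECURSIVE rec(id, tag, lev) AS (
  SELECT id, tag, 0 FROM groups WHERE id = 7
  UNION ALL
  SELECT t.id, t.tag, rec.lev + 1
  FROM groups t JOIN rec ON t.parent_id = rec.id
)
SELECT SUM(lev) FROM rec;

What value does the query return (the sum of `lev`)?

Base: id=7 (omega) at lev 0.
Iteration 1: rows with parent_id in {7} -> chi (id 9, lev 1), phi (id 11, lev 1).
Iteration 2: rows with parent_id in {9,11} -> eta (id 12, lev 2), ups (id 16, lev 2).
Iteration 3: no rows with parent_id in {12,16}; recursion stops.
SUM(lev) = 0 + 1 + 1 + 2 + 2 = 6.

6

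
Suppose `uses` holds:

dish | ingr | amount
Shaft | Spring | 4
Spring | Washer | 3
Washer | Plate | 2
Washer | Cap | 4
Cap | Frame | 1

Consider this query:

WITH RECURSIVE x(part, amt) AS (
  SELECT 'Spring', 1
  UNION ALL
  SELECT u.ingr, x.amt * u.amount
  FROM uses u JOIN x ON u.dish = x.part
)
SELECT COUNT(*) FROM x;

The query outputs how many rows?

Base: (Spring, amt=1).
Iteration 1: components of {Spring} -> Washer = 1*3 = 3.
Iteration 2: components of {Washer} -> Cap = 3*4 = 12, Plate = 3*2 = 6.
Iteration 3: components of {Cap,Plate} -> Frame = 12*1 = 12.
Iteration 4: no further components; recursion stops.
Total rows emitted: 5.

5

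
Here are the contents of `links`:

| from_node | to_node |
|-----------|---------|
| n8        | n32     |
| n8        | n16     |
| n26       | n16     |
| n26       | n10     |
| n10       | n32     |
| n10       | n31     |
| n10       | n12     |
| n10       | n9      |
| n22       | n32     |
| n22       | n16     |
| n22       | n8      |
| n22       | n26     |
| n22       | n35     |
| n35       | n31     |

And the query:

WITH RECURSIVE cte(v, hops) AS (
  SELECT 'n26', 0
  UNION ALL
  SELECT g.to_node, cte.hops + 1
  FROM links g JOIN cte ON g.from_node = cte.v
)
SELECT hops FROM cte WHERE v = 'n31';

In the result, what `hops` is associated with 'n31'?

2

Base: (n26, hops=0).
Iteration 1: edges from {n26} -> (n10, hops=1), (n16, hops=1).
Iteration 2: edges from {n10,n16} -> (n12, hops=2), (n31, hops=2), (n32, hops=2), (n9, hops=2).
Iteration 3: no outgoing edges from {n12,n31,n32,n9}; recursion stops.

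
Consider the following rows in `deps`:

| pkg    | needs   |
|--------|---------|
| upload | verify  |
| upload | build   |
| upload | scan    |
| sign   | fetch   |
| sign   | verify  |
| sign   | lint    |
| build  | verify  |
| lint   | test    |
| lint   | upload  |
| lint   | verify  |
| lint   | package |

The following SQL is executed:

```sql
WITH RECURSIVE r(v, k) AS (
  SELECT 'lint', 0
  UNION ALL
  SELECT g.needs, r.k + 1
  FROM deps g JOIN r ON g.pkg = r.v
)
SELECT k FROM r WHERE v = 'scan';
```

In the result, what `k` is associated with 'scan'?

Base: (lint, k=0).
Iteration 1: edges from {lint} -> (package, k=1), (test, k=1), (upload, k=1), (verify, k=1).
Iteration 2: edges from {package,test,upload,verify} -> (build, k=2), (scan, k=2), (verify, k=2).
Iteration 3: edges from {build,scan,verify} -> (verify, k=3).
Iteration 4: no outgoing edges from {verify}; recursion stops.

2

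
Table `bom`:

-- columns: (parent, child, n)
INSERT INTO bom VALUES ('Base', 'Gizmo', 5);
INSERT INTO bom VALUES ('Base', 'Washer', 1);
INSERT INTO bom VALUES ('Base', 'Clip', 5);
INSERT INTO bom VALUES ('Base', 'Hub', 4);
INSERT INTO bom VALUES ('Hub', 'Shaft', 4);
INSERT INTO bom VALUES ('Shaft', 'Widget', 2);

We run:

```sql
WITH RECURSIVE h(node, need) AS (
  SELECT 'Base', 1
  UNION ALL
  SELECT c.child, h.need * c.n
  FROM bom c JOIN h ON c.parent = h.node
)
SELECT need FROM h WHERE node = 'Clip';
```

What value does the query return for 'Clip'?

5

Base: (Base, need=1).
Iteration 1: components of {Base} -> Clip = 1*5 = 5, Gizmo = 1*5 = 5, Hub = 1*4 = 4, Washer = 1*1 = 1.
Iteration 2: components of {Clip,Gizmo,Hub,Washer} -> Shaft = 4*4 = 16.
Iteration 3: components of {Shaft} -> Widget = 16*2 = 32.
Iteration 4: no further components; recursion stops.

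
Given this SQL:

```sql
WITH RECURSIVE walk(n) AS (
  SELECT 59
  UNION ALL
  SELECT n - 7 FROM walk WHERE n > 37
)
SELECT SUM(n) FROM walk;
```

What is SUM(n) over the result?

Base: n=59.
Iteration 1: 59 > 37 holds -> n = 59 - 7 = 52.
Iteration 2: 52 > 37 holds -> n = 52 - 7 = 45.
Iteration 3: 45 > 37 holds -> n = 45 - 7 = 38.
Iteration 4: 38 > 37 holds -> n = 38 - 7 = 31.
Iteration 5: 31 > 37 fails; recursion stops.
SUM(n) = 59 + 52 + 45 + 38 + 31 = 225.

225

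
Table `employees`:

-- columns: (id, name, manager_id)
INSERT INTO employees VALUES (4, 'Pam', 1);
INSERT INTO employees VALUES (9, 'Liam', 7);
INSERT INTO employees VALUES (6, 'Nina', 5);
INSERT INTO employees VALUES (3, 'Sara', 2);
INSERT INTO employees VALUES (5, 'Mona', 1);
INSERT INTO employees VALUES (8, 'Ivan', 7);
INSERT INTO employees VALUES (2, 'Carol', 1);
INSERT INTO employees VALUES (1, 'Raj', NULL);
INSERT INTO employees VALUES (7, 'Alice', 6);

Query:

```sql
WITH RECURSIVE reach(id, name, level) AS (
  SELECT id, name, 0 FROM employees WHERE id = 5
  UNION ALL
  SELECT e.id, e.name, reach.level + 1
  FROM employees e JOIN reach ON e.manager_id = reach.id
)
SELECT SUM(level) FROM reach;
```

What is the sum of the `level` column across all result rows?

9

Base: id=5 (Mona) at level 0.
Iteration 1: rows with manager_id in {5} -> Nina (id 6, level 1).
Iteration 2: rows with manager_id in {6} -> Alice (id 7, level 2).
Iteration 3: rows with manager_id in {7} -> Ivan (id 8, level 3), Liam (id 9, level 3).
Iteration 4: no rows with manager_id in {8,9}; recursion stops.
SUM(level) = 0 + 1 + 2 + 3 + 3 = 9.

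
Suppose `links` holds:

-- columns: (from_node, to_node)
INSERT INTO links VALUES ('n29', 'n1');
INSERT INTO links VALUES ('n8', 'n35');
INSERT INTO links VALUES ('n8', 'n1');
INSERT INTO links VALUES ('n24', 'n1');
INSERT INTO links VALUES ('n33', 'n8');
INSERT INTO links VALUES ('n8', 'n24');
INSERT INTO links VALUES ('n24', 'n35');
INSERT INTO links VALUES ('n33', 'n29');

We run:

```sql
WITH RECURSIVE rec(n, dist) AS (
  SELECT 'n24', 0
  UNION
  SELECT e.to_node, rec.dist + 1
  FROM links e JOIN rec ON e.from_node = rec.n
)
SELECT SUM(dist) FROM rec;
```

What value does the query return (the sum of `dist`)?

Base: (n24, dist=0).
Iteration 1: edges from {n24} -> (n1, dist=1), (n35, dist=1).
Iteration 2: no outgoing edges from {n1,n35}; recursion stops.
SUM(dist) = 0 + 1 + 1 = 2.

2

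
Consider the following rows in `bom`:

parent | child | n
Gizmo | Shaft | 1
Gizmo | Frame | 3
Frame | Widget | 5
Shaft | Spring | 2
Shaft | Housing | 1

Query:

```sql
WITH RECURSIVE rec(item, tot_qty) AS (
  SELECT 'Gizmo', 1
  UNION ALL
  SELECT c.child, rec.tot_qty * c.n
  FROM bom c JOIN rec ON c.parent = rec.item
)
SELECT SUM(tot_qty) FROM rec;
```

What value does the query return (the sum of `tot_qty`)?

Base: (Gizmo, tot_qty=1).
Iteration 1: components of {Gizmo} -> Frame = 1*3 = 3, Shaft = 1*1 = 1.
Iteration 2: components of {Frame,Shaft} -> Housing = 1*1 = 1, Spring = 1*2 = 2, Widget = 3*5 = 15.
Iteration 3: no further components; recursion stops.
SUM(tot_qty) = 1 + 1 + 3 + 2 + 1 + 15 = 23.

23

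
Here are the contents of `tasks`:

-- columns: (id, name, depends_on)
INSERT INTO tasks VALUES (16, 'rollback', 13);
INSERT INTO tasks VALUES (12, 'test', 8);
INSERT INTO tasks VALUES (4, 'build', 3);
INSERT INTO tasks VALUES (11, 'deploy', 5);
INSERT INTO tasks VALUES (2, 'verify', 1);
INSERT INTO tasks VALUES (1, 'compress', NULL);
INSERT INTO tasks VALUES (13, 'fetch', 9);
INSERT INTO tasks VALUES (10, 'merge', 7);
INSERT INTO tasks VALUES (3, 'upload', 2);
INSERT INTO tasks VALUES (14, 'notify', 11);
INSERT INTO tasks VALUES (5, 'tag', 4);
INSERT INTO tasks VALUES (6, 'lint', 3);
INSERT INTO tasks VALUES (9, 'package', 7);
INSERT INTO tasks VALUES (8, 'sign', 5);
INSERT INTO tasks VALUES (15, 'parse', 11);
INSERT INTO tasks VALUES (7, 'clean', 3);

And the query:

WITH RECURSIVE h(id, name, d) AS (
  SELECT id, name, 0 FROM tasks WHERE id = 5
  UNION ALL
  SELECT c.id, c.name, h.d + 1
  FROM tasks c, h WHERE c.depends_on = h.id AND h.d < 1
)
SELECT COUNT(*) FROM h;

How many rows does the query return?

Base: id=5 (tag) at d 0.
Iteration 1: rows with depends_on in {5} -> sign (id 8, d 1), deploy (id 11, d 1).
Iteration 2: d < 1 fails for all current rows; recursion stops.
Total rows emitted: 3.

3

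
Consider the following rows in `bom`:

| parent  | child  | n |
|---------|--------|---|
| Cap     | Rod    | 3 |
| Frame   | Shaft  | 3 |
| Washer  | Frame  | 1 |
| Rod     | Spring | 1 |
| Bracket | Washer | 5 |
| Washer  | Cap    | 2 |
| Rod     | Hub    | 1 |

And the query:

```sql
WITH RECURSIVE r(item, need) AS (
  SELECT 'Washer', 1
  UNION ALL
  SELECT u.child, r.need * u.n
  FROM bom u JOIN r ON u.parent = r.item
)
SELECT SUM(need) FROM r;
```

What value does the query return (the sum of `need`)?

25

Base: (Washer, need=1).
Iteration 1: components of {Washer} -> Cap = 1*2 = 2, Frame = 1*1 = 1.
Iteration 2: components of {Cap,Frame} -> Rod = 2*3 = 6, Shaft = 1*3 = 3.
Iteration 3: components of {Rod,Shaft} -> Hub = 6*1 = 6, Spring = 6*1 = 6.
Iteration 4: no further components; recursion stops.
SUM(need) = 1 + 2 + 1 + 6 + 3 + 6 + 6 = 25.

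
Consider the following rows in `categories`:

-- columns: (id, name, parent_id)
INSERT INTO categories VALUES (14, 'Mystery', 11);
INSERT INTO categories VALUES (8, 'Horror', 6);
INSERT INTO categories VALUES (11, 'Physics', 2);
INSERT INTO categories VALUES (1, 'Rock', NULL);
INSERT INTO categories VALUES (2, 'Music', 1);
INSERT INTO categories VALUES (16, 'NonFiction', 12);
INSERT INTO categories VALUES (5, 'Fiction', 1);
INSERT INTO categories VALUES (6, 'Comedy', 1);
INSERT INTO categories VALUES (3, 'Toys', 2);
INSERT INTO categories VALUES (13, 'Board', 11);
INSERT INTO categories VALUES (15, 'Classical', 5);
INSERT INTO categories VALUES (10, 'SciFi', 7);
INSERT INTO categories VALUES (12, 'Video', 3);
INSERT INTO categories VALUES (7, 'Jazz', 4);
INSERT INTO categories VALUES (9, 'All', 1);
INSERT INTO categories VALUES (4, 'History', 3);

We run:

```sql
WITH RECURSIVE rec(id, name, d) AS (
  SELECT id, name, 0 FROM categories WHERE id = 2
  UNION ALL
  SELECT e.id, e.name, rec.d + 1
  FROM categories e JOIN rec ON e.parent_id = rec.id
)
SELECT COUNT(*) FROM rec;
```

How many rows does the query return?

Base: id=2 (Music) at d 0.
Iteration 1: rows with parent_id in {2} -> Toys (id 3, d 1), Physics (id 11, d 1).
Iteration 2: rows with parent_id in {3,11} -> History (id 4, d 2), Video (id 12, d 2), Board (id 13, d 2), Mystery (id 14, d 2).
Iteration 3: rows with parent_id in {4,12,13,14} -> Jazz (id 7, d 3), NonFiction (id 16, d 3).
Iteration 4: rows with parent_id in {7,16} -> SciFi (id 10, d 4).
Iteration 5: no rows with parent_id in {10}; recursion stops.
Total rows emitted: 10.

10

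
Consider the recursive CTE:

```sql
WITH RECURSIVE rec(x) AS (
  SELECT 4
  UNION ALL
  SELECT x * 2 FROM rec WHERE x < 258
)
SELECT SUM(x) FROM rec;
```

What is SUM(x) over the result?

1020

Base: x=4.
Iteration 1: 4 < 258 holds -> x = 4 * 2 = 8.
Iteration 2: 8 < 258 holds -> x = 8 * 2 = 16.
Iteration 3: 16 < 258 holds -> x = 16 * 2 = 32.
Iteration 4: 32 < 258 holds -> x = 32 * 2 = 64.
Iteration 5: 64 < 258 holds -> x = 64 * 2 = 128.
Iteration 6: 128 < 258 holds -> x = 128 * 2 = 256.
Iteration 7: 256 < 258 holds -> x = 256 * 2 = 512.
Iteration 8: 512 < 258 fails; recursion stops.
SUM(x) = 4 + 8 + 16 + 32 + 64 + 128 + 256 + 512 = 1020.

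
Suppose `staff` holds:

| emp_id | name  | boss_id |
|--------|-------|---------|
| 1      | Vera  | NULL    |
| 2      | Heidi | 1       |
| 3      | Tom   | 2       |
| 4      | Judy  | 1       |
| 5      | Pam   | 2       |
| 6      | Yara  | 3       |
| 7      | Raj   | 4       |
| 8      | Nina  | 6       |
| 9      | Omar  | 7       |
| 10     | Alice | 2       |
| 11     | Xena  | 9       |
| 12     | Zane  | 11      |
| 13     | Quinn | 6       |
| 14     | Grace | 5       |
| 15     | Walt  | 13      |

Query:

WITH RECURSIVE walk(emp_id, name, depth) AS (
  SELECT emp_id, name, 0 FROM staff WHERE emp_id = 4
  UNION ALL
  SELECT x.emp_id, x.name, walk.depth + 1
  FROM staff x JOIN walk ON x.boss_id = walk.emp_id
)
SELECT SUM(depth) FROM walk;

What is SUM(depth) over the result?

10

Base: emp_id=4 (Judy) at depth 0.
Iteration 1: rows with boss_id in {4} -> Raj (id 7, depth 1).
Iteration 2: rows with boss_id in {7} -> Omar (id 9, depth 2).
Iteration 3: rows with boss_id in {9} -> Xena (id 11, depth 3).
Iteration 4: rows with boss_id in {11} -> Zane (id 12, depth 4).
Iteration 5: no rows with boss_id in {12}; recursion stops.
SUM(depth) = 0 + 1 + 2 + 3 + 4 = 10.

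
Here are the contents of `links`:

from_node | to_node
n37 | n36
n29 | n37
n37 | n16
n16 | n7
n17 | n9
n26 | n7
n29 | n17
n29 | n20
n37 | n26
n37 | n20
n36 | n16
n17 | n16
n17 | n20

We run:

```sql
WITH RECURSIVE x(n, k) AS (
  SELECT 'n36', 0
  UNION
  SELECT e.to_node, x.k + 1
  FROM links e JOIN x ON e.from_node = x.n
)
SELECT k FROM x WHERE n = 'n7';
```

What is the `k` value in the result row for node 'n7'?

2

Base: (n36, k=0).
Iteration 1: edges from {n36} -> (n16, k=1).
Iteration 2: edges from {n16} -> (n7, k=2).
Iteration 3: no outgoing edges from {n7}; recursion stops.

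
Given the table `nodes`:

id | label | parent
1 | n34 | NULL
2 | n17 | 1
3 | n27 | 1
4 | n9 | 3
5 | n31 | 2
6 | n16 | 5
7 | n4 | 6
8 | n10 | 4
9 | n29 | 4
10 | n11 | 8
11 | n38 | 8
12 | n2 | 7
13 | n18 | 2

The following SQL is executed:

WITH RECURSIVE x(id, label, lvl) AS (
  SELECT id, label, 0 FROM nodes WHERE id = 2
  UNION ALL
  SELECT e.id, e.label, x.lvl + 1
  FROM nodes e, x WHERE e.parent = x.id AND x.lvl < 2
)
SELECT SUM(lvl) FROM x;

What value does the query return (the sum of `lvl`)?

Base: id=2 (n17) at lvl 0.
Iteration 1: rows with parent in {2} -> n31 (id 5, lvl 1), n18 (id 13, lvl 1).
Iteration 2: rows with parent in {5,13} -> n16 (id 6, lvl 2).
Iteration 3: lvl < 2 fails for all current rows; recursion stops.
SUM(lvl) = 0 + 1 + 1 + 2 = 4.

4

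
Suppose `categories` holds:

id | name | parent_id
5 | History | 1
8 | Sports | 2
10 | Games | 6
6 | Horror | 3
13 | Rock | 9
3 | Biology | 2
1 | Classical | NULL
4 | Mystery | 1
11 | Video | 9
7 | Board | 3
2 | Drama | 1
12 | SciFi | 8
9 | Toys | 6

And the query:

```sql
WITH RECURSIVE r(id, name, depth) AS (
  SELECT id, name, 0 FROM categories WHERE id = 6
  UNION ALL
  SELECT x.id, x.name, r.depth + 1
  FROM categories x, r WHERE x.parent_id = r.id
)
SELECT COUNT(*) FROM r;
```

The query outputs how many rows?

5

Base: id=6 (Horror) at depth 0.
Iteration 1: rows with parent_id in {6} -> Toys (id 9, depth 1), Games (id 10, depth 1).
Iteration 2: rows with parent_id in {9,10} -> Video (id 11, depth 2), Rock (id 13, depth 2).
Iteration 3: no rows with parent_id in {11,13}; recursion stops.
Total rows emitted: 5.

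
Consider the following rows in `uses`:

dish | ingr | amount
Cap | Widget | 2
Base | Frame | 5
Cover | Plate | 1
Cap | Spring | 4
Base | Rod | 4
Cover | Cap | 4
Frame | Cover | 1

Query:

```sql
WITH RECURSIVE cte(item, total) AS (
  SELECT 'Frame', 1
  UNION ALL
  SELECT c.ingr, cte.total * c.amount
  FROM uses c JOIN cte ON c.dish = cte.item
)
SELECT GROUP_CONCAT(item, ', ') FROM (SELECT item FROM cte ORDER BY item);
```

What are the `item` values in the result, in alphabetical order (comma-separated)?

Cap, Cover, Frame, Plate, Spring, Widget

Base: (Frame, total=1).
Iteration 1: components of {Frame} -> Cover = 1*1 = 1.
Iteration 2: components of {Cover} -> Cap = 1*4 = 4, Plate = 1*1 = 1.
Iteration 3: components of {Cap,Plate} -> Spring = 4*4 = 16, Widget = 4*2 = 8.
Iteration 4: no further components; recursion stops.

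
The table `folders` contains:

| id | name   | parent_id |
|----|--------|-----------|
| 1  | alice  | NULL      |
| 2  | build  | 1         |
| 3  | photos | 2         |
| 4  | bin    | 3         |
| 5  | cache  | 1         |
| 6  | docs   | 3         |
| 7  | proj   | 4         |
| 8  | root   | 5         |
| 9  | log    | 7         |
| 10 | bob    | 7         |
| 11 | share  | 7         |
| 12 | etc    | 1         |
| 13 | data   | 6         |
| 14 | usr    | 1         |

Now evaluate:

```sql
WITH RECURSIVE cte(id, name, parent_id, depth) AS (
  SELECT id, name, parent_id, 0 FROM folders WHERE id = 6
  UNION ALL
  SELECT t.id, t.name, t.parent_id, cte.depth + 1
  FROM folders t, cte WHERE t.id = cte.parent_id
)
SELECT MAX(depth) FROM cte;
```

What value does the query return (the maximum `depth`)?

Base: id=6 (docs), parent_id=3, depth 0.
Iteration 1: join on id=3 -> photos (id 3, parent_id=2, depth 1).
Iteration 2: join on id=2 -> build (id 2, parent_id=1, depth 2).
Iteration 3: join on id=1 -> alice (id 1, parent_id=NULL, depth 3).
Iteration 4: parent_id is NULL; no match; recursion stops.
depth values: 0, 1, 2, 3; the maximum is 3.

3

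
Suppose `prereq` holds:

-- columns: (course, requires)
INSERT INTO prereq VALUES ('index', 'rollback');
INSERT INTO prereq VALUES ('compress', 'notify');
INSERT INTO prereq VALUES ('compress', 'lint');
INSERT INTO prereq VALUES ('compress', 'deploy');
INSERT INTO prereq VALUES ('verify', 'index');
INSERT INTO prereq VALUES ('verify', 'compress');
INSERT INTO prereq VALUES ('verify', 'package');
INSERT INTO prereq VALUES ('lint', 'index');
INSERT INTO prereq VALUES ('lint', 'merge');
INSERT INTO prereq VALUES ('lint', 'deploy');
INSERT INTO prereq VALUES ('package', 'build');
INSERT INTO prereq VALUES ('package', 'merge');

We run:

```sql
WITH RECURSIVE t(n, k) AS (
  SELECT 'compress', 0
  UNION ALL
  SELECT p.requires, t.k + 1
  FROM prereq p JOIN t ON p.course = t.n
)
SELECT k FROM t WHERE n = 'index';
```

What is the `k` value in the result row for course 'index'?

2

Base: (compress, k=0).
Iteration 1: edges from {compress} -> (deploy, k=1), (lint, k=1), (notify, k=1).
Iteration 2: edges from {deploy,lint,notify} -> (deploy, k=2), (index, k=2), (merge, k=2).
Iteration 3: edges from {deploy,index,merge} -> (rollback, k=3).
Iteration 4: no outgoing edges from {rollback}; recursion stops.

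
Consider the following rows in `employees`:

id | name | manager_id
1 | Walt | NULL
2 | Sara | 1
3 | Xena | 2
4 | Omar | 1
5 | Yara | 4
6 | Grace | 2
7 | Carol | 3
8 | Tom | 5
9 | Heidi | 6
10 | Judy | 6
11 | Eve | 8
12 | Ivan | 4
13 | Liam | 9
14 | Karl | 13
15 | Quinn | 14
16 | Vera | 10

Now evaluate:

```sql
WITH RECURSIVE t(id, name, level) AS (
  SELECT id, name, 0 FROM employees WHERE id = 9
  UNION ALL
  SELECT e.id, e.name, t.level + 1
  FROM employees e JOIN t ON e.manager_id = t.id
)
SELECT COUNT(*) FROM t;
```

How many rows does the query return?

Base: id=9 (Heidi) at level 0.
Iteration 1: rows with manager_id in {9} -> Liam (id 13, level 1).
Iteration 2: rows with manager_id in {13} -> Karl (id 14, level 2).
Iteration 3: rows with manager_id in {14} -> Quinn (id 15, level 3).
Iteration 4: no rows with manager_id in {15}; recursion stops.
Total rows emitted: 4.

4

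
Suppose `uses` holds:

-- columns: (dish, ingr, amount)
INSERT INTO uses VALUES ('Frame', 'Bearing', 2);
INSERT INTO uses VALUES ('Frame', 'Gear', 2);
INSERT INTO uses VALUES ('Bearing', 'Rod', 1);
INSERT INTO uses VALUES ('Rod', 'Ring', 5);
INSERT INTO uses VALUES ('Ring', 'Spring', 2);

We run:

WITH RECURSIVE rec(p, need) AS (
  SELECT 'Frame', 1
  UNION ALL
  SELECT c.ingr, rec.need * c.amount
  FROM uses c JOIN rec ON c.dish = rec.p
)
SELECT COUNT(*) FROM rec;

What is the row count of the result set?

6

Base: (Frame, need=1).
Iteration 1: components of {Frame} -> Bearing = 1*2 = 2, Gear = 1*2 = 2.
Iteration 2: components of {Bearing,Gear} -> Rod = 2*1 = 2.
Iteration 3: components of {Rod} -> Ring = 2*5 = 10.
Iteration 4: components of {Ring} -> Spring = 10*2 = 20.
Iteration 5: no further components; recursion stops.
Total rows emitted: 6.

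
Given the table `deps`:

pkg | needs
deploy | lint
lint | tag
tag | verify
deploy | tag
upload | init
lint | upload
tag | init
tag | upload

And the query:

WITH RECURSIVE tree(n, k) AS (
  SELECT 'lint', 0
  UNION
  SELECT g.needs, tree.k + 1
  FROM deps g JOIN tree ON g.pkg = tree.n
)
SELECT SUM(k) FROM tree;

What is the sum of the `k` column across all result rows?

Base: (lint, k=0).
Iteration 1: edges from {lint} -> (tag, k=1), (upload, k=1).
Iteration 2: edges from {tag,upload} -> (init, k=2), (upload, k=2), (verify, k=2). [UNION drops 1 duplicate row(s)]
Iteration 3: edges from {init,upload,verify} -> (init, k=3).
Iteration 4: no outgoing edges from {init}; recursion stops.
SUM(k) = 0 + 1 + 1 + 2 + 2 + 2 + 3 = 11.

11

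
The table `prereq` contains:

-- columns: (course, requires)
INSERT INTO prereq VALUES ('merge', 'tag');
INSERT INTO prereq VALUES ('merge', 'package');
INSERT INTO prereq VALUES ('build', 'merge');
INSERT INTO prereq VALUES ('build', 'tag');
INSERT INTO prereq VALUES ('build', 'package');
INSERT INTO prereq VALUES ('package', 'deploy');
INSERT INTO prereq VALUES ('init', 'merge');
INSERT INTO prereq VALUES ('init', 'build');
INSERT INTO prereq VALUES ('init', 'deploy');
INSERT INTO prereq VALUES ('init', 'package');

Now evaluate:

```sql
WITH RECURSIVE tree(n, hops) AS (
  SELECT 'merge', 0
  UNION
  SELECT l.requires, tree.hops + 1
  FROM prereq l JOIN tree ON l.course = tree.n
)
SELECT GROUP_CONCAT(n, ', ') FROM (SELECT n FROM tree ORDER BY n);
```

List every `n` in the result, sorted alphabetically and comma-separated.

deploy, merge, package, tag

Base: (merge, hops=0).
Iteration 1: edges from {merge} -> (package, hops=1), (tag, hops=1).
Iteration 2: edges from {package,tag} -> (deploy, hops=2).
Iteration 3: no outgoing edges from {deploy}; recursion stops.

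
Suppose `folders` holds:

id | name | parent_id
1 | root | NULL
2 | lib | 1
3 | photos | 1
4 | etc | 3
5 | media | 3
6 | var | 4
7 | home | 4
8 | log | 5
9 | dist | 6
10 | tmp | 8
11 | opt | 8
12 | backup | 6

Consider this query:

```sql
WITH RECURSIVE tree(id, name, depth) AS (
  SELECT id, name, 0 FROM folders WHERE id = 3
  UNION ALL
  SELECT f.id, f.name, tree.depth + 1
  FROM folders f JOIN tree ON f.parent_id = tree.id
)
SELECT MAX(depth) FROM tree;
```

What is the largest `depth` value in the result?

Base: id=3 (photos) at depth 0.
Iteration 1: rows with parent_id in {3} -> etc (id 4, depth 1), media (id 5, depth 1).
Iteration 2: rows with parent_id in {4,5} -> var (id 6, depth 2), home (id 7, depth 2), log (id 8, depth 2).
Iteration 3: rows with parent_id in {6,7,8} -> dist (id 9, depth 3), tmp (id 10, depth 3), opt (id 11, depth 3), backup (id 12, depth 3).
Iteration 4: no rows with parent_id in {9,10,11,12}; recursion stops.
depth values: 0, 1, 1, 2, 2, 2, 3, 3, 3, 3; the maximum is 3.

3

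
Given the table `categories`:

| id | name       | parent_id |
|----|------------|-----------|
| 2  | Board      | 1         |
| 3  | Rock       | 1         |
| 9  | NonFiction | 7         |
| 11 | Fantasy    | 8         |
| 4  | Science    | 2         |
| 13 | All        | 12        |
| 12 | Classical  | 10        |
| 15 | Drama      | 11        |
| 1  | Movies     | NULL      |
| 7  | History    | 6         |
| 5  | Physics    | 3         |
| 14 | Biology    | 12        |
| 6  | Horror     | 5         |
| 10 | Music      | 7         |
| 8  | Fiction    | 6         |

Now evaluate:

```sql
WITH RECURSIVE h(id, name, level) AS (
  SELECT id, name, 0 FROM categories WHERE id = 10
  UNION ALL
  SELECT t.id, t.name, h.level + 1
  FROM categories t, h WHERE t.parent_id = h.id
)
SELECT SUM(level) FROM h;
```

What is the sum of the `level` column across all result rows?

Base: id=10 (Music) at level 0.
Iteration 1: rows with parent_id in {10} -> Classical (id 12, level 1).
Iteration 2: rows with parent_id in {12} -> All (id 13, level 2), Biology (id 14, level 2).
Iteration 3: no rows with parent_id in {13,14}; recursion stops.
SUM(level) = 0 + 1 + 2 + 2 = 5.

5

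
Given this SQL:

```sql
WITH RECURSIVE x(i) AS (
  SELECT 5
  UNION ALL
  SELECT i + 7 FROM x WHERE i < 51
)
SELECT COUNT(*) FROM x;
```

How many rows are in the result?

Base: i=5.
Iteration 1: 5 < 51 holds -> i = 5 + 7 = 12.
Iteration 2: 12 < 51 holds -> i = 12 + 7 = 19.
Iteration 3: 19 < 51 holds -> i = 19 + 7 = 26.
Iteration 4: 26 < 51 holds -> i = 26 + 7 = 33.
Iteration 5: 33 < 51 holds -> i = 33 + 7 = 40.
Iteration 6: 40 < 51 holds -> i = 40 + 7 = 47.
Iteration 7: 47 < 51 holds -> i = 47 + 7 = 54.
Iteration 8: 54 < 51 fails; recursion stops.
Total rows emitted: 8.

8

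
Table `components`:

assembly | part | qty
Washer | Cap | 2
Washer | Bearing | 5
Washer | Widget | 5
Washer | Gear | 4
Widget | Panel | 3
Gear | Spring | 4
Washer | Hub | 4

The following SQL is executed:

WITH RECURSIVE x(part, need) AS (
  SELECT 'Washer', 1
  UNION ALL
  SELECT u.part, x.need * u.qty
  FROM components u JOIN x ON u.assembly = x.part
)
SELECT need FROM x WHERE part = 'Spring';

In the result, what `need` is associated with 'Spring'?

16

Base: (Washer, need=1).
Iteration 1: components of {Washer} -> Bearing = 1*5 = 5, Cap = 1*2 = 2, Gear = 1*4 = 4, Hub = 1*4 = 4, Widget = 1*5 = 5.
Iteration 2: components of {Bearing,Cap,Gear,Hub,Widget} -> Panel = 5*3 = 15, Spring = 4*4 = 16.
Iteration 3: no further components; recursion stops.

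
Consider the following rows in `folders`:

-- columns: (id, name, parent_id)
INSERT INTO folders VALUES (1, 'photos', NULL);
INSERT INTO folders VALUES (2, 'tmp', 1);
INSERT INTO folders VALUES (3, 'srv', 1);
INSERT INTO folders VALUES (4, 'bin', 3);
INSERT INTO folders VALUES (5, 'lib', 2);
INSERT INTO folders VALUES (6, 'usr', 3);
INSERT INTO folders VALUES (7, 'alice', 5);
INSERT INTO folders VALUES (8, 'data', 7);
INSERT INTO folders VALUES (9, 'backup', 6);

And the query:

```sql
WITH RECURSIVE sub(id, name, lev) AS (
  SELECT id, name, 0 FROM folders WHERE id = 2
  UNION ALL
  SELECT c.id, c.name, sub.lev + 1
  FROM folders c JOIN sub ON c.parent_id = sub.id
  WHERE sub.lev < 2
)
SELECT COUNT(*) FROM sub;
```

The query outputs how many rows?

Base: id=2 (tmp) at lev 0.
Iteration 1: rows with parent_id in {2} -> lib (id 5, lev 1).
Iteration 2: rows with parent_id in {5} -> alice (id 7, lev 2).
Iteration 3: lev < 2 fails for all current rows; recursion stops.
Total rows emitted: 3.

3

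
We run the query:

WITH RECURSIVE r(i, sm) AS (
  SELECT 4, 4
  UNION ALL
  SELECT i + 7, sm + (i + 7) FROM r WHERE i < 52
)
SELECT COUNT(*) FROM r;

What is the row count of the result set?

Base: i=4, sm=4.
Iteration 1: 4 < 52 holds -> i = 4 + 7 = 11, sm = 4 + 11 = 15.
Iteration 2: 11 < 52 holds -> i = 11 + 7 = 18, sm = 15 + 18 = 33.
Iteration 3: 18 < 52 holds -> i = 18 + 7 = 25, sm = 33 + 25 = 58.
Iteration 4: 25 < 52 holds -> i = 25 + 7 = 32, sm = 58 + 32 = 90.
Iteration 5: 32 < 52 holds -> i = 32 + 7 = 39, sm = 90 + 39 = 129.
Iteration 6: 39 < 52 holds -> i = 39 + 7 = 46, sm = 129 + 46 = 175.
Iteration 7: 46 < 52 holds -> i = 46 + 7 = 53, sm = 175 + 53 = 228.
Iteration 8: 53 < 52 fails; recursion stops.
Total rows emitted: 8.

8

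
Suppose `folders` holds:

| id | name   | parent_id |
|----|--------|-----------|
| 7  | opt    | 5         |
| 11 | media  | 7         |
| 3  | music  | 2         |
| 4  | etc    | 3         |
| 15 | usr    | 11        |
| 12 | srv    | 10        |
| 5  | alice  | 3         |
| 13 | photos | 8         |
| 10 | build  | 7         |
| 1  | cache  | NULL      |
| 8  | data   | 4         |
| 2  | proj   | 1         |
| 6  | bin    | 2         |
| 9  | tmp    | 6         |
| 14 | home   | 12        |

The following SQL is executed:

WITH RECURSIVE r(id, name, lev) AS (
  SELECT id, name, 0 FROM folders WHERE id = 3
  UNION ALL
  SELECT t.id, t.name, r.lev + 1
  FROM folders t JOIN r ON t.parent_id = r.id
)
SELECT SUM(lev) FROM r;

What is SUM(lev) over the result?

Base: id=3 (music) at lev 0.
Iteration 1: rows with parent_id in {3} -> etc (id 4, lev 1), alice (id 5, lev 1).
Iteration 2: rows with parent_id in {4,5} -> opt (id 7, lev 2), data (id 8, lev 2).
Iteration 3: rows with parent_id in {7,8} -> build (id 10, lev 3), media (id 11, lev 3), photos (id 13, lev 3).
Iteration 4: rows with parent_id in {10,11,13} -> srv (id 12, lev 4), usr (id 15, lev 4).
Iteration 5: rows with parent_id in {12,15} -> home (id 14, lev 5).
Iteration 6: no rows with parent_id in {14}; recursion stops.
SUM(lev) = 0 + 1 + 1 + 2 + 2 + 3 + 3 + 3 + 4 + 4 + 5 = 28.

28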